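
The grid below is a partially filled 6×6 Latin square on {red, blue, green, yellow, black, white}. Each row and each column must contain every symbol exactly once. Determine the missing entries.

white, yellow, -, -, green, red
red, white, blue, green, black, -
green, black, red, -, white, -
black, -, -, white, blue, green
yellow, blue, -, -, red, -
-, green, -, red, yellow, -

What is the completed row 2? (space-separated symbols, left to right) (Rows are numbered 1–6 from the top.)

(r1,c3): row 1 has {red,green,yellow,white}; column 3 has {red,blue}, so it must be black.
(r1,c4): row 1 has {red,green,yellow,black,white}; column 4 has {red,green,white}, so it must be blue.
(r2,c6): row 2 has {red,blue,green,black,white}; column 6 has {red,green}, so it must be yellow.

red white blue green black yellow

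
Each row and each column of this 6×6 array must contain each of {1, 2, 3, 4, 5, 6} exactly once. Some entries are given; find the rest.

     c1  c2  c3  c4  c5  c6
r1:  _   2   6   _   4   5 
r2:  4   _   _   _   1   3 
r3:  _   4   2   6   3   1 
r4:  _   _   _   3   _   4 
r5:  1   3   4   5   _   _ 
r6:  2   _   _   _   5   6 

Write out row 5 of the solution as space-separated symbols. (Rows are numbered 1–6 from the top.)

(r1,c1) = 3
(r1,c4) = 1
(r2,c3) = 5
(r2,c4) = 2
(r3,c1) = 5
(r4,c1) = 6
(r4,c3) = 1
(r4,c5) = 2
(r5,c5) = 6
(r5,c6) = 2

1 3 4 5 6 2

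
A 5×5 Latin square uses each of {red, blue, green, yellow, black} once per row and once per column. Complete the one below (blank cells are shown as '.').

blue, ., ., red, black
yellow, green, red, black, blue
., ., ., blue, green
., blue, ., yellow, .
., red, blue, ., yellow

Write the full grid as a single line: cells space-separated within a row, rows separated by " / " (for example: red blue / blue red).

blue yellow green red black / yellow green red black blue / red black yellow blue green / green blue black yellow red / black red blue green yellow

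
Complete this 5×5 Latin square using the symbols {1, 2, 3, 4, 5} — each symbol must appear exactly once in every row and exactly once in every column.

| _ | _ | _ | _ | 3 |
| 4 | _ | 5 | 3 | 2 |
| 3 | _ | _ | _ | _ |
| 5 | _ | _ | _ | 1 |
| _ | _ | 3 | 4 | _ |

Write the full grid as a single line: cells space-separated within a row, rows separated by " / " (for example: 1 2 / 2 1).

2 4 1 5 3 / 4 1 5 3 2 / 3 5 2 1 4 / 5 3 4 2 1 / 1 2 3 4 5

row 2 has {2,3,4,5}; column 2 is empty so far — only 1 is left for (r2,c2).
row 4 has {1,5}; column 4 has {3,4} — only 2 is left for (r4,c4).
row 5 has {3,4}; column 5 has {1,2,3} — only 5 is left for (r5,c5).
row 3 has {3}; column 5 has {1,2,3,5} — only 4 is left for (r3,c5).
row 4 has {1,2,5}; column 3 has {3,5} — only 4 is left for (r4,c3).
row 5 has {3,4,5}; column 2 has {1} — only 2 is left for (r5,c2).
row 3 has {3,4}; column 2 has {1,2} — only 5 is left for (r3,c2).
row 3 has {3,4,5}; column 4 has {2,3,4} — only 1 is left for (r3,c4).
row 4 has {1,2,4,5}; column 2 has {1,2,5} — only 3 is left for (r4,c2).
row 5 has {2,3,4,5}; column 1 has {3,4,5} — only 1 is left for (r5,c1).
row 1 has {3}; column 1 has {1,3,4,5} — only 2 is left for (r1,c1).
row 1 has {2,3}; column 2 has {1,2,3,5} — only 4 is left for (r1,c2).
row 1 has {2,3,4}; column 3 has {3,4,5} — only 1 is left for (r1,c3).
row 1 has {1,2,3,4}; column 4 has {1,2,3,4} — only 5 is left for (r1,c4).
row 3 has {1,3,4,5}; column 3 has {1,3,4,5} — only 2 is left for (r3,c3).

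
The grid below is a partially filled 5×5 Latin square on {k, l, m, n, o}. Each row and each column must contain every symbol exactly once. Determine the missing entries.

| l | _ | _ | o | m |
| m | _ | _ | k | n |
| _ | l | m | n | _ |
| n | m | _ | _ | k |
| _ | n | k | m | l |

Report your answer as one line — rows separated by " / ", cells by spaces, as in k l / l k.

l k n o m / m o l k n / k l m n o / n m o l k / o n k m l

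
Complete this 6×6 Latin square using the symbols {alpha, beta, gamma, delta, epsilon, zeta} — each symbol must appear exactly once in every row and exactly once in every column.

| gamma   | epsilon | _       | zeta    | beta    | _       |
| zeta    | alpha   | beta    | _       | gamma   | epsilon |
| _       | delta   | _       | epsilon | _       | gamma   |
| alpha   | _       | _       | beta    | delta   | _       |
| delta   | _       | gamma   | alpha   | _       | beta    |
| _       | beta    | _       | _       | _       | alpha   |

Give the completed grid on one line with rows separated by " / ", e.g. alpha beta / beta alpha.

gamma epsilon alpha zeta beta delta / zeta alpha beta delta gamma epsilon / beta delta zeta epsilon alpha gamma / alpha gamma epsilon beta delta zeta / delta zeta gamma alpha epsilon beta / epsilon beta delta gamma zeta alpha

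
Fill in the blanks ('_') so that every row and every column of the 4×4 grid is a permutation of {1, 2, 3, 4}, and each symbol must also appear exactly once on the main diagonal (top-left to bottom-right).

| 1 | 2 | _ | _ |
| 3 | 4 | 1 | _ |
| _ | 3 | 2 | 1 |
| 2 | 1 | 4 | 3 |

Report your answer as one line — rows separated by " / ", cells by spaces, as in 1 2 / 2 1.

1 2 3 4 / 3 4 1 2 / 4 3 2 1 / 2 1 4 3

Cell (r1,c3): row 1 has {1,2}; column 3 has {1,2,4} → 3.
Cell (r1,c4): row 1 has {1,2,3}; column 4 has {1,3} → 4.
Cell (r2,c4): row 2 has {1,3,4}; column 4 has {1,3,4} → 2.
Cell (r3,c1): row 3 has {1,2,3}; column 1 has {1,2,3} → 4.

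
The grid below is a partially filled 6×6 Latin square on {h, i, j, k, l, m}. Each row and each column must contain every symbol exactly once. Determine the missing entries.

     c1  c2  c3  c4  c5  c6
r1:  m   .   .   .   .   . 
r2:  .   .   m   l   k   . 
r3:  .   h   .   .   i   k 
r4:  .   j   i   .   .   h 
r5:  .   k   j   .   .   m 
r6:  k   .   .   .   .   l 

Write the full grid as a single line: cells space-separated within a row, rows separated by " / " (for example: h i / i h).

m l k j h i / h i m l k j / j h l m i k / l j i k m h / i k j h l m / k m h i j l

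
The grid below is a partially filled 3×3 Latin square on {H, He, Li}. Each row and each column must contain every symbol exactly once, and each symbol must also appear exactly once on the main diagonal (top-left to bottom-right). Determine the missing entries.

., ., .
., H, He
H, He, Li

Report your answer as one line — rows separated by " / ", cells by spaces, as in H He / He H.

(r1,c1) = He
(r1,c2) = Li
(r1,c3) = H
(r2,c1) = Li

He Li H / Li H He / H He Li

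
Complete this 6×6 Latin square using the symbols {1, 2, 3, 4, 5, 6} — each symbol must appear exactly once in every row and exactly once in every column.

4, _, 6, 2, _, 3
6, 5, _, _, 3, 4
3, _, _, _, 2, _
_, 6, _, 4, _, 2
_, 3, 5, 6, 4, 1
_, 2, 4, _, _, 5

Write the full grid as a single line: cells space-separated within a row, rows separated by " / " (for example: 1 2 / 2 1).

(r1,c2): row 1 has {2,3,4,6}; column 2 has {2,3,5,6}, so it must be 1.
(r1,c5): row 1 has {1,2,3,4,6}; column 5 has {2,3,4}, so it must be 5.
(r2,c4): row 2 has {3,4,5,6}; column 4 has {2,4,6}, so it must be 1.
(r3,c2): row 3 has {2,3}; column 2 has {1,2,3,5,6}, so it must be 4.
(r3,c3): row 3 has {2,3,4}; column 3 has {4,5,6}, so it must be 1.
(r3,c4): row 3 has {1,2,3,4}; column 4 has {1,2,4,6}, so it must be 5.
(r3,c6): row 3 has {1,2,3,4,5}; column 6 has {1,2,3,4,5}, so it must be 6.
(r4,c3): row 4 has {2,4,6}; column 3 has {1,4,5,6}, so it must be 3.
(r4,c5): row 4 has {2,3,4,6}; column 5 has {2,3,4,5}, so it must be 1.
(r5,c1): row 5 has {1,3,4,5,6}; column 1 has {3,4,6}, so it must be 2.
(r6,c1): row 6 has {2,4,5}; column 1 has {2,3,4,6}, so it must be 1.
(r6,c4): row 6 has {1,2,4,5}; column 4 has {1,2,4,5,6}, so it must be 3.
(r6,c5): row 6 has {1,2,3,4,5}; column 5 has {1,2,3,4,5}, so it must be 6.
(r2,c3): row 2 has {1,3,4,5,6}; column 3 has {1,3,4,5,6}, so it must be 2.
(r4,c1): row 4 has {1,2,3,4,6}; column 1 has {1,2,3,4,6}, so it must be 5.

4 1 6 2 5 3 / 6 5 2 1 3 4 / 3 4 1 5 2 6 / 5 6 3 4 1 2 / 2 3 5 6 4 1 / 1 2 4 3 6 5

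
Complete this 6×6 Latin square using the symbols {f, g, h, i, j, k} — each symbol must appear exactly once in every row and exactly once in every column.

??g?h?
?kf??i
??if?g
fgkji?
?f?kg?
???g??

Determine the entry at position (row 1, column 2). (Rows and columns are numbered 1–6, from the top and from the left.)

(r1,c4) = i
(r2,c4) = h
(r2,c5) = j
(r3,c5) = k
(r4,c6) = h
(r5,c6) = j
(r6,c5) = f
(r6,c6) = k
(r1,c2) = j

j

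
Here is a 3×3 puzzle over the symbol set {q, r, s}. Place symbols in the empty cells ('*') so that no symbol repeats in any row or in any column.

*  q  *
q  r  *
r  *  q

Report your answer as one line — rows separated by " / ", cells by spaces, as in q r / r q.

(r1,c1) = s
(r1,c3) = r
(r2,c3) = s
(r3,c2) = s

s q r / q r s / r s q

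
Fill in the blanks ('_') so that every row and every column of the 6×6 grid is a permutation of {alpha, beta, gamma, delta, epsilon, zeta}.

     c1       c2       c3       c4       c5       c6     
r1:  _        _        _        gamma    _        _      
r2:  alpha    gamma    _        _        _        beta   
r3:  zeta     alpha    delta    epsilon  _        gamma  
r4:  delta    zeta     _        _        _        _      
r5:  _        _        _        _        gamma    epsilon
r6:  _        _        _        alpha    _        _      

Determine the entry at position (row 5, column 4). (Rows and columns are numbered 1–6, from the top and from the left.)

(r3,c5) = beta
(r4,c4) = beta
(r4,c6) = alpha
(r5,c1) = beta
(r5,c2) = delta
(r5,c4) = zeta

zeta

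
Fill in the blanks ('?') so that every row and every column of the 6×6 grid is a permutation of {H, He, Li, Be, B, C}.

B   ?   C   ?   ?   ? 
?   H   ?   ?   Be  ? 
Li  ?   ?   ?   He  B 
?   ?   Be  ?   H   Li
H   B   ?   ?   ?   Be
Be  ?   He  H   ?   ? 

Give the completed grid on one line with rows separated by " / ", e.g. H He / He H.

B He C Be Li H / C H B Li Be He / Li Be H C He B / He C Be B H Li / H B Li He C Be / Be Li He H B C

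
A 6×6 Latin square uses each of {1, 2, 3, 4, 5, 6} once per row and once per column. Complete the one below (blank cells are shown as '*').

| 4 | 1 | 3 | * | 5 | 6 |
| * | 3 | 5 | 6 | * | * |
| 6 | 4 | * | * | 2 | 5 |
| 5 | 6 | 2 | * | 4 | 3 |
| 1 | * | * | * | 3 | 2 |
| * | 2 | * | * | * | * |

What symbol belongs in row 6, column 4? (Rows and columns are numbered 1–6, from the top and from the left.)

(r1,c4) = 2
(r2,c1) = 2
(r2,c5) = 1
(r2,c6) = 4
(r3,c3) = 1
(r3,c4) = 3
(r4,c4) = 1
(r5,c2) = 5
(r5,c4) = 4
(r6,c1) = 3
(r6,c4) = 5

5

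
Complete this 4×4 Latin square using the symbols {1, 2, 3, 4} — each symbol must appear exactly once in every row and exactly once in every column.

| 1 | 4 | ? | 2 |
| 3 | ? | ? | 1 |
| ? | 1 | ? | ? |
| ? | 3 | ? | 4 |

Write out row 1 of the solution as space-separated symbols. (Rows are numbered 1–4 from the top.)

At row 1, column 3: row 1 has {1,2,4}; column 3 is empty so far; that leaves 3.

1 4 3 2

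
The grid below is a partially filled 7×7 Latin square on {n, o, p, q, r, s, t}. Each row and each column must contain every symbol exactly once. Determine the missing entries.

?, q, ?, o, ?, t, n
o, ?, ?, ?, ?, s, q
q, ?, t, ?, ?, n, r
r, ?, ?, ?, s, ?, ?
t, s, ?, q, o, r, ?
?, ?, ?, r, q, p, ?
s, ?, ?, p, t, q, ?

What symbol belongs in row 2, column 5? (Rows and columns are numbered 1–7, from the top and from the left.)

n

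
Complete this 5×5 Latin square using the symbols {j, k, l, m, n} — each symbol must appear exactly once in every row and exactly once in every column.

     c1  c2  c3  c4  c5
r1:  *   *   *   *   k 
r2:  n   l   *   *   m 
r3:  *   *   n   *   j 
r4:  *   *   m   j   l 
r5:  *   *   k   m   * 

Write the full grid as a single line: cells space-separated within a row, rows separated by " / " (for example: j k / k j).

At row 2, column 3: row 2 has {l,m,n}; column 3 has {k,m,n}; that leaves j.
At row 2, column 4: row 2 has {j,l,m,n}; column 4 has {j,m}; that leaves k.
At row 3, column 4: row 3 has {j,n}; column 4 has {j,k,m}; that leaves l.
At row 4, column 1: row 4 has {j,l,m}; column 1 has {n}; that leaves k.
At row 4, column 2: row 4 has {j,k,l,m}; column 2 has {l}; that leaves n.
At row 5, column 2: row 5 has {k,m}; column 2 has {l,n}; that leaves j.
At row 5, column 5: row 5 has {j,k,m}; column 5 has {j,k,l,m}; that leaves n.
At row 1, column 2: row 1 has {k}; column 2 has {j,l,n}; that leaves m.
At row 1, column 3: row 1 has {k,m}; column 3 has {j,k,m,n}; that leaves l.
At row 1, column 4: row 1 has {k,l,m}; column 4 has {j,k,l,m}; that leaves n.
At row 3, column 1: row 3 has {j,l,n}; column 1 has {k,n}; that leaves m.
At row 3, column 2: row 3 has {j,l,m,n}; column 2 has {j,l,m,n}; that leaves k.
At row 5, column 1: row 5 has {j,k,m,n}; column 1 has {k,m,n}; that leaves l.
At row 1, column 1: row 1 has {k,l,m,n}; column 1 has {k,l,m,n}; that leaves j.

j m l n k / n l j k m / m k n l j / k n m j l / l j k m n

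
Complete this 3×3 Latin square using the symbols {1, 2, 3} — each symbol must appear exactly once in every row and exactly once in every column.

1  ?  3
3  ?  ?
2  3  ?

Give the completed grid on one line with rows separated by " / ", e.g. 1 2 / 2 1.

1 2 3 / 3 1 2 / 2 3 1

row 1 has {1,3}; column 2 has {3} — only 2 is left for (r1,c2).
row 2 has {3}; column 2 has {2,3} — only 1 is left for (r2,c2).
row 2 has {1,3}; column 3 has {3} — only 2 is left for (r2,c3).
row 3 has {2,3}; column 3 has {2,3} — only 1 is left for (r3,c3).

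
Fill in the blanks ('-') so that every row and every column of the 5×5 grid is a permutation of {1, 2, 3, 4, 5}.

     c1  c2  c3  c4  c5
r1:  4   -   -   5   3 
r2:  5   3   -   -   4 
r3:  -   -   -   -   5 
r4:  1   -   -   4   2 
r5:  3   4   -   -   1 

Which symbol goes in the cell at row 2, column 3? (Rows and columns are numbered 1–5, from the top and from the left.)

2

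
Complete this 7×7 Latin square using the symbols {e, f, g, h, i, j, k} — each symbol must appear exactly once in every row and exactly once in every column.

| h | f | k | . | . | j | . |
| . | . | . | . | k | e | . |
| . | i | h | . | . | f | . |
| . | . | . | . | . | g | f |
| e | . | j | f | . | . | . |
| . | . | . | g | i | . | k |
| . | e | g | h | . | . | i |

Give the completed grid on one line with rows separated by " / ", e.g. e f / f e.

h f k i g j e / i g f j k e h / g i h k e f j / k h i e j g f / e k j f h i g / f j e g i h k / j e g h f k i

(r6,c6): row 6 has {g,i,k}; column 6 has {e,f,g,j}, so it must be h.
(r7,c6): row 7 has {e,g,h,i}; column 6 has {e,f,g,h,j}, so it must be k.
(r5,c6): row 5 has {e,f,j}; column 6 has {e,f,g,h,j,k}, so it must be i.
(r6,c2): row 6 has {g,h,i,k}; column 2 has {e,f,i}, so it must be j.
(r6,c1): row 6 has {g,h,i,j,k}; column 1 has {e,h}, so it must be f.
(r6,c3): row 6 has {f,g,h,i,j,k}; column 3 has {g,h,j,k}, so it must be e.
(r7,c1): row 7 has {e,g,h,i,k}; column 1 has {e,f,h}, so it must be j.
(r7,c5): row 7 has {e,g,h,i,j,k}; column 5 has {i,k}, so it must be f.
(r4,c3): row 4 has {f,g}; column 3 has {e,g,h,j,k}, so it must be i.
(r2,c3): row 2 has {e,k}; column 3 has {e,g,h,i,j,k}, so it must be f.
(r4,c1): row 4 has {f,g,i}; column 1 has {e,f,h,j}, so it must be k.
(r4,c2): row 4 has {f,g,i,k}; column 2 has {e,f,i,j}, so it must be h.
(r2,c2): row 2 has {e,f,k}; column 2 has {e,f,h,i,j}, so it must be g.
(r3,c1): row 3 has {f,h,i}; column 1 has {e,f,h,j,k}, so it must be g.
(r5,c2): row 5 has {e,f,i,j}; column 2 has {e,f,g,h,i,j}, so it must be k.
(r2,c1): row 2 has {e,f,g,k}; column 1 has {e,f,g,h,j,k}, so it must be i.
(r2,c4): row 2 has {e,f,g,i,k}; column 4 has {f,g,h}, so it must be j.
(r2,c7): row 2 has {e,f,g,i,j,k}; column 7 has {f,i,k}, so it must be h.
(r4,c4): row 4 has {f,g,h,i,k}; column 4 has {f,g,h,j}, so it must be e.
(r4,c5): row 4 has {e,f,g,h,i,k}; column 5 has {f,i,k}, so it must be j.
(r5,c7): row 5 has {e,f,i,j,k}; column 7 has {f,h,i,k}, so it must be g.
(r1,c4): row 1 has {f,h,j,k}; column 4 has {e,f,g,h,j}, so it must be i.
(r1,c7): row 1 has {f,h,i,j,k}; column 7 has {f,g,h,i,k}, so it must be e.
(r3,c4): row 3 has {f,g,h,i}; column 4 has {e,f,g,h,i,j}, so it must be k.
(r3,c5): row 3 has {f,g,h,i,k}; column 5 has {f,i,j,k}, so it must be e.
(r3,c7): row 3 has {e,f,g,h,i,k}; column 7 has {e,f,g,h,i,k}, so it must be j.
(r5,c5): row 5 has {e,f,g,i,j,k}; column 5 has {e,f,i,j,k}, so it must be h.
(r1,c5): row 1 has {e,f,h,i,j,k}; column 5 has {e,f,h,i,j,k}, so it must be g.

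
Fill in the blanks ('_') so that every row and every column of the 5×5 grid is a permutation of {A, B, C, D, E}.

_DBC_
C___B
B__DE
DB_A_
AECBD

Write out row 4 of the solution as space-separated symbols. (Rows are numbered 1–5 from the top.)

Cell (r1,c1): row 1 has {B,C,D}; column 1 has {A,B,C,D} → E.
Cell (r1,c5): row 1 has {B,C,D,E}; column 5 has {B,D,E} → A.
Cell (r2,c2): row 2 has {B,C}; column 2 has {B,D,E} → A.
Cell (r2,c4): row 2 has {A,B,C}; column 4 has {A,B,C,D} → E.
Cell (r3,c2): row 3 has {B,D,E}; column 2 has {A,B,D,E} → C.
Cell (r3,c3): row 3 has {B,C,D,E}; column 3 has {B,C} → A.
Cell (r4,c3): row 4 has {A,B,D}; column 3 has {A,B,C} → E.
Cell (r4,c5): row 4 has {A,B,D,E}; column 5 has {A,B,D,E} → C.

D B E A C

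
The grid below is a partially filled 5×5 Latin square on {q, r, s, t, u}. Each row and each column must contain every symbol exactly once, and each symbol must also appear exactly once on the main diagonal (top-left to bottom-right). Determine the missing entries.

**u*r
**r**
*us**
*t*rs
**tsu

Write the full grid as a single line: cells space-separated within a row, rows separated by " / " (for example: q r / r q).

t s u q r / s q r u t / r u s t q / u t q r s / q r t s u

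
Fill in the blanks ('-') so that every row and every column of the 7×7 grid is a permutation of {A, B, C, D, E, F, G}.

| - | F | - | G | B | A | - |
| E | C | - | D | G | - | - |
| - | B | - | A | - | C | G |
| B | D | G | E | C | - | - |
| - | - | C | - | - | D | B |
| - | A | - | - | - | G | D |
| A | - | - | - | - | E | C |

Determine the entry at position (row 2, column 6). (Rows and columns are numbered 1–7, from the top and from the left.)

(r1,c7) = E
(r4,c6) = F
(r4,c7) = A
(r5,c4) = F
(r7,c2) = G
(r7,c4) = B
(r1,c3) = D
(r2,c6) = B

B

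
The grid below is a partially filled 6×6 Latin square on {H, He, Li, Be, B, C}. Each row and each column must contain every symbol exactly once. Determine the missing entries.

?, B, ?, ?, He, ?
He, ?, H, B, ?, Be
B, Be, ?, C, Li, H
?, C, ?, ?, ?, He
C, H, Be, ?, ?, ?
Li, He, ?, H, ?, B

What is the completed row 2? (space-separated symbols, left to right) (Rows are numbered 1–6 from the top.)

He Li H B C Be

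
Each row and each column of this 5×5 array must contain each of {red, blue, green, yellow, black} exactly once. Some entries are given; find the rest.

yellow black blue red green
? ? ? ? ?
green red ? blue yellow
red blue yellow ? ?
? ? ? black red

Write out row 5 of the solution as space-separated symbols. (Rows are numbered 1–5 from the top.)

blue yellow green black red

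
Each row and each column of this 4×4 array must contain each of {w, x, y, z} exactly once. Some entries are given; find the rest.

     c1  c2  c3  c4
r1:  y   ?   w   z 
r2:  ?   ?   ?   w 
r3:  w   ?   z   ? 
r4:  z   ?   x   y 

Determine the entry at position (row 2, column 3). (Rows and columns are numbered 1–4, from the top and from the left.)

y

(r1,c2) = x
(r2,c1) = x
(r2,c3) = y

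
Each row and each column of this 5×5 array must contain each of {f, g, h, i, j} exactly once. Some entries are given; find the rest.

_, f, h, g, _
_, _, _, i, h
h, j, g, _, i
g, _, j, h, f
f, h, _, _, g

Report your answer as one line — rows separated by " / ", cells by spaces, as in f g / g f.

i f h g j / j g f i h / h j g f i / g i j h f / f h i j g

(r1,c5): row 1 has {f,g,h}; column 5 has {f,g,h,i}, so it must be j.
(r2,c1): row 2 has {h,i}; column 1 has {f,g,h}, so it must be j.
(r2,c2): row 2 has {h,i,j}; column 2 has {f,h,j}, so it must be g.
(r2,c3): row 2 has {g,h,i,j}; column 3 has {g,h,j}, so it must be f.
(r3,c4): row 3 has {g,h,i,j}; column 4 has {g,h,i}, so it must be f.
(r4,c2): row 4 has {f,g,h,j}; column 2 has {f,g,h,j}, so it must be i.
(r5,c3): row 5 has {f,g,h}; column 3 has {f,g,h,j}, so it must be i.
(r5,c4): row 5 has {f,g,h,i}; column 4 has {f,g,h,i}, so it must be j.
(r1,c1): row 1 has {f,g,h,j}; column 1 has {f,g,h,j}, so it must be i.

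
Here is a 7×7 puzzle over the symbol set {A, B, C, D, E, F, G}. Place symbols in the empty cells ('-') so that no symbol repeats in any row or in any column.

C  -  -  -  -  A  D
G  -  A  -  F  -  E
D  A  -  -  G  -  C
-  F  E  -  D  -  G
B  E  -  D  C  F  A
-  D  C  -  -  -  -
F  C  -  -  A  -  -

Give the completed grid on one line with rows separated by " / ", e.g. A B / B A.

(r2,c2) = B
(r2,c4) = C
(r2,c6) = D
(r4,c1) = A
(r4,c4) = B
(r4,c6) = C
(r5,c3) = G
(r6,c1) = E
(r6,c5) = B
(r6,c6) = G
(r6,c7) = F
(r7,c7) = B
(r1,c2) = G
(r1,c5) = E
(r6,c4) = A
(r7,c3) = D
(r7,c6) = E
(r1,c4) = F
(r3,c4) = E
(r3,c6) = B
(r7,c4) = G
(r1,c3) = B
(r3,c3) = F

C G B F E A D / G B A C F D E / D A F E G B C / A F E B D C G / B E G D C F A / E D C A B G F / F C D G A E B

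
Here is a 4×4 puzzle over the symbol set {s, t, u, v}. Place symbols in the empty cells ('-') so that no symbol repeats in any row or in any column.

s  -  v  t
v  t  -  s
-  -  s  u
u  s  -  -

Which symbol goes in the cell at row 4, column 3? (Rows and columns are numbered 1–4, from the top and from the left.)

t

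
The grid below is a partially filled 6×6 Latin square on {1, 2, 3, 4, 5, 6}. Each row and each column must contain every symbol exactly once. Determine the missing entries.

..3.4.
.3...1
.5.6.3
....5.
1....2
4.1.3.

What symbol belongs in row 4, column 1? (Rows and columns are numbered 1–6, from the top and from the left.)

3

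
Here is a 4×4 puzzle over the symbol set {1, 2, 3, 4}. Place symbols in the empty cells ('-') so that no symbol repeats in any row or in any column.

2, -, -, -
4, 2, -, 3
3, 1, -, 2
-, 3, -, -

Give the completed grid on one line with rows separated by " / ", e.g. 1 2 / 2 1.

2 4 3 1 / 4 2 1 3 / 3 1 4 2 / 1 3 2 4

(r1,c2): row 1 has {2}; column 2 has {1,2,3}, so it must be 4.
(r1,c4): row 1 has {2,4}; column 4 has {2,3}, so it must be 1.
(r2,c3): row 2 has {2,3,4}; column 3 is empty so far, so it must be 1.
(r3,c3): row 3 has {1,2,3}; column 3 has {1}, so it must be 4.
(r4,c1): row 4 has {3}; column 1 has {2,3,4}, so it must be 1.
(r4,c3): row 4 has {1,3}; column 3 has {1,4}, so it must be 2.
(r4,c4): row 4 has {1,2,3}; column 4 has {1,2,3}, so it must be 4.
(r1,c3): row 1 has {1,2,4}; column 3 has {1,2,4}, so it must be 3.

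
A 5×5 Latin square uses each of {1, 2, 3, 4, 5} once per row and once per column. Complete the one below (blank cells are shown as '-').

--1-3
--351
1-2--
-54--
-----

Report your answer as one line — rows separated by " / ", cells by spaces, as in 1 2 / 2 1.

At row 4, column 5: row 4 has {4,5}; column 5 has {1,3}; that leaves 2.
At row 5, column 3: row 5 is empty so far; column 3 has {1,2,3,4}; that leaves 5.
At row 5, column 5: row 5 has {5}; column 5 has {1,2,3}; that leaves 4.
At row 3, column 5: row 3 has {1,2}; column 5 has {1,2,3,4}; that leaves 5.
At row 4, column 1: row 4 has {2,4,5}; column 1 has {1}; that leaves 3.
At row 4, column 4: row 4 has {2,3,4,5}; column 4 has {5}; that leaves 1.
At row 5, column 1: row 5 has {4,5}; column 1 has {1,3}; that leaves 2.
At row 5, column 4: row 5 has {2,4,5}; column 4 has {1,5}; that leaves 3.
At row 2, column 1: row 2 has {1,3,5}; column 1 has {1,2,3}; that leaves 4.
At row 2, column 2: row 2 has {1,3,4,5}; column 2 has {5}; that leaves 2.
At row 3, column 4: row 3 has {1,2,5}; column 4 has {1,3,5}; that leaves 4.
At row 5, column 2: row 5 has {2,3,4,5}; column 2 has {2,5}; that leaves 1.
At row 1, column 1: row 1 has {1,3}; column 1 has {1,2,3,4}; that leaves 5.
At row 1, column 2: row 1 has {1,3,5}; column 2 has {1,2,5}; that leaves 4.
At row 1, column 4: row 1 has {1,3,4,5}; column 4 has {1,3,4,5}; that leaves 2.
At row 3, column 2: row 3 has {1,2,4,5}; column 2 has {1,2,4,5}; that leaves 3.

5 4 1 2 3 / 4 2 3 5 1 / 1 3 2 4 5 / 3 5 4 1 2 / 2 1 5 3 4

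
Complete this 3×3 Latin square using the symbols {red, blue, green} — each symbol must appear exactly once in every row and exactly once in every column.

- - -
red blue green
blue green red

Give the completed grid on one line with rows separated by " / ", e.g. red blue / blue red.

green red blue / red blue green / blue green red

(r1,c1) = green
(r1,c2) = red
(r1,c3) = blue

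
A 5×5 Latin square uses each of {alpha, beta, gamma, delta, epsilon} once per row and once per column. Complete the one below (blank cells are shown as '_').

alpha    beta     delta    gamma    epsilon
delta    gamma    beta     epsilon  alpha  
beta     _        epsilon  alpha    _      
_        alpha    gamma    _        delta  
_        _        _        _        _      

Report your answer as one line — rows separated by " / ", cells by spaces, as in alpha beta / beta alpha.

(r3,c2): row 3 has {alpha,beta,epsilon}; column 2 has {alpha,beta,gamma}, so it must be delta.
(r3,c5): row 3 has {alpha,beta,delta,epsilon}; column 5 has {alpha,delta,epsilon}, so it must be gamma.
(r4,c1): row 4 has {alpha,gamma,delta}; column 1 has {alpha,beta,delta}, so it must be epsilon.
(r4,c4): row 4 has {alpha,gamma,delta,epsilon}; column 4 has {alpha,gamma,epsilon}, so it must be beta.
(r5,c1): row 5 is empty so far; column 1 has {alpha,beta,delta,epsilon}, so it must be gamma.
(r5,c2): row 5 has {gamma}; column 2 has {alpha,beta,gamma,delta}, so it must be epsilon.
(r5,c3): row 5 has {gamma,epsilon}; column 3 has {beta,gamma,delta,epsilon}, so it must be alpha.
(r5,c4): row 5 has {alpha,gamma,epsilon}; column 4 has {alpha,beta,gamma,epsilon}, so it must be delta.
(r5,c5): row 5 has {alpha,gamma,delta,epsilon}; column 5 has {alpha,gamma,delta,epsilon}, so it must be beta.

alpha beta delta gamma epsilon / delta gamma beta epsilon alpha / beta delta epsilon alpha gamma / epsilon alpha gamma beta delta / gamma epsilon alpha delta beta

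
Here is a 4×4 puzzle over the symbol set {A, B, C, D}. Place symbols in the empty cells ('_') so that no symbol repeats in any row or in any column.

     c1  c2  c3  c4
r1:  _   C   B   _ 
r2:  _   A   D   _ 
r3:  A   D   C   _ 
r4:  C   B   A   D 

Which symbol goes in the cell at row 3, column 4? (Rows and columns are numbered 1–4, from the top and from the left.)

B

(r1,c1) = D
(r1,c4) = A
(r2,c1) = B
(r2,c4) = C
(r3,c4) = B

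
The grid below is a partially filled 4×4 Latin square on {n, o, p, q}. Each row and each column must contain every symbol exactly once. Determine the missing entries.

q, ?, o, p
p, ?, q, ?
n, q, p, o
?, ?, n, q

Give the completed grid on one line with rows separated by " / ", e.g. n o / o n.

(r1,c2) = n
(r2,c2) = o
(r2,c4) = n
(r4,c1) = o
(r4,c2) = p

q n o p / p o q n / n q p o / o p n q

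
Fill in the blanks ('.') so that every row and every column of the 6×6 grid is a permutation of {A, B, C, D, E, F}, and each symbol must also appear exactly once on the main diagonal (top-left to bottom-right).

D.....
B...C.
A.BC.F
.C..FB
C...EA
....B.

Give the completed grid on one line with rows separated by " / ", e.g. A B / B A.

(r1,c5): row 1 has {D}; column 5 has {B,C,E,F}, so it must be A.
(r3,c5): row 3 has {A,B,C,F}; column 5 has {A,B,C,E,F}, so it must be D.
(r4,c1): row 4 has {B,C,F}; column 1 has {A,B,C,D}, so it must be E.
(r4,c4): row 4 has {B,C,E,F}; column 4 has {C}; the diagonal has {B,D,E}, so it must be A.
(r6,c1): row 6 has {B}; column 1 has {A,B,C,D,E}, so it must be F.
(r6,c6): row 6 has {B,F}; column 6 has {A,B,F}; the diagonal has {A,B,D,E}, so it must be C.
(r1,c6): row 1 has {A,D}; column 6 has {A,B,C,F}, so it must be E.
(r2,c2): row 2 has {B,C}; column 2 has {C}; the diagonal has {A,B,C,D,E}, so it must be F.
(r2,c6): row 2 has {B,C,F}; column 6 has {A,B,C,E,F}, so it must be D.
(r3,c2): row 3 has {A,B,C,D,F}; column 2 has {C,F}, so it must be E.
(r4,c3): row 4 has {A,B,C,E,F}; column 3 has {B}, so it must be D.
(r5,c3): row 5 has {A,C,E}; column 3 has {B,D}, so it must be F.
(r1,c2): row 1 has {A,D,E}; column 2 has {C,E,F}, so it must be B.
(r1,c3): row 1 has {A,B,D,E}; column 3 has {B,D,F}, so it must be C.
(r1,c4): row 1 has {A,B,C,D,E}; column 4 has {A,C}, so it must be F.
(r2,c4): row 2 has {B,C,D,F}; column 4 has {A,C,F}, so it must be E.
(r5,c2): row 5 has {A,C,E,F}; column 2 has {B,C,E,F}, so it must be D.
(r5,c4): row 5 has {A,C,D,E,F}; column 4 has {A,C,E,F}, so it must be B.
(r6,c2): row 6 has {B,C,F}; column 2 has {B,C,D,E,F}, so it must be A.
(r6,c3): row 6 has {A,B,C,F}; column 3 has {B,C,D,F}, so it must be E.
(r6,c4): row 6 has {A,B,C,E,F}; column 4 has {A,B,C,E,F}, so it must be D.
(r2,c3): row 2 has {B,C,D,E,F}; column 3 has {B,C,D,E,F}, so it must be A.

D B C F A E / B F A E C D / A E B C D F / E C D A F B / C D F B E A / F A E D B C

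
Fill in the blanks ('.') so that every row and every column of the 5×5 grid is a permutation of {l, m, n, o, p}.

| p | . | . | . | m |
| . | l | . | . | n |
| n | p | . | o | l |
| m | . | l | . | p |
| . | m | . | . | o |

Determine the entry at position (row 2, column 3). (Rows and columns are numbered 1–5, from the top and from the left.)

p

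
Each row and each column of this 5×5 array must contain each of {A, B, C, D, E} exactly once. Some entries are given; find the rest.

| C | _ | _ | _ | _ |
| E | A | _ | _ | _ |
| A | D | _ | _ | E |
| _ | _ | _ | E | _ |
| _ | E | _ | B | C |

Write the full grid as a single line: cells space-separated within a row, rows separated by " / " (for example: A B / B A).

At row 1, column 2: row 1 has {C}; column 2 has {A,D,E}; that leaves B.
At row 3, column 4: row 3 has {A,D,E}; column 4 has {B,E}; that leaves C.
At row 4, column 2: row 4 has {E}; column 2 has {A,B,D,E}; that leaves C.
At row 5, column 1: row 5 has {B,C,E}; column 1 has {A,C,E}; that leaves D.
At row 5, column 3: row 5 has {B,C,D,E}; column 3 is empty so far; that leaves A.
At row 2, column 4: row 2 has {A,E}; column 4 has {B,C,E}; that leaves D.
At row 2, column 5: row 2 has {A,D,E}; column 5 has {C,E}; that leaves B.
At row 3, column 3: row 3 has {A,C,D,E}; column 3 has {A}; that leaves B.
At row 4, column 1: row 4 has {C,E}; column 1 has {A,C,D,E}; that leaves B.
At row 4, column 3: row 4 has {B,C,E}; column 3 has {A,B}; that leaves D.
At row 4, column 5: row 4 has {B,C,D,E}; column 5 has {B,C,E}; that leaves A.
At row 1, column 3: row 1 has {B,C}; column 3 has {A,B,D}; that leaves E.
At row 1, column 4: row 1 has {B,C,E}; column 4 has {B,C,D,E}; that leaves A.
At row 1, column 5: row 1 has {A,B,C,E}; column 5 has {A,B,C,E}; that leaves D.
At row 2, column 3: row 2 has {A,B,D,E}; column 3 has {A,B,D,E}; that leaves C.

C B E A D / E A C D B / A D B C E / B C D E A / D E A B C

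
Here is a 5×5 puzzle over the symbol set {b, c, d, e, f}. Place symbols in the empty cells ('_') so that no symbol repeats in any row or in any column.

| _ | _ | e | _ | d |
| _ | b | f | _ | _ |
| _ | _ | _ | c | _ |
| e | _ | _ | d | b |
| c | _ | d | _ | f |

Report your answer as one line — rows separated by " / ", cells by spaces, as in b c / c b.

b c e f d / d b f e c / f d b c e / e f c d b / c e d b f

(r2,c1) = d
(r2,c4) = e
(r2,c5) = c
(r3,c3) = b
(r3,c5) = e
(r4,c3) = c
(r5,c2) = e
(r5,c4) = b
(r1,c4) = f
(r3,c1) = f
(r3,c2) = d
(r4,c2) = f
(r1,c1) = b
(r1,c2) = c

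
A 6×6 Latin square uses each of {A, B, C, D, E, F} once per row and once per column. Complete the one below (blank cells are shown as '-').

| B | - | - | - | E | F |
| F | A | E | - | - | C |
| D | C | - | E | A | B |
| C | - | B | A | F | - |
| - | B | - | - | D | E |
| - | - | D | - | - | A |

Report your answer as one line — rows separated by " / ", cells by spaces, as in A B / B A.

row 1 has {B,E,F}; column 2 has {A,B,C} — only D is left for (r1,c2).
row 1 has {B,D,E,F}; column 4 has {A,E} — only C is left for (r1,c4).
row 2 has {A,C,E,F}; column 5 has {A,D,E,F} — only B is left for (r2,c5).
row 3 has {A,B,C,D,E}; column 3 has {B,D,E} — only F is left for (r3,c3).
row 4 has {A,B,C,F}; column 2 has {A,B,C,D} — only E is left for (r4,c2).
row 4 has {A,B,C,E,F}; column 6 has {A,B,C,E,F} — only D is left for (r4,c6).
row 5 has {B,D,E}; column 1 has {B,C,D,F} — only A is left for (r5,c1).
row 5 has {A,B,D,E}; column 3 has {B,D,E,F} — only C is left for (r5,c3).
row 5 has {A,B,C,D,E}; column 4 has {A,C,E} — only F is left for (r5,c4).
row 6 has {A,D}; column 1 has {A,B,C,D,F} — only E is left for (r6,c1).
row 6 has {A,D,E}; column 2 has {A,B,C,D,E} — only F is left for (r6,c2).
row 6 has {A,D,E,F}; column 4 has {A,C,E,F} — only B is left for (r6,c4).
row 6 has {A,B,D,E,F}; column 5 has {A,B,D,E,F} — only C is left for (r6,c5).
row 1 has {B,C,D,E,F}; column 3 has {B,C,D,E,F} — only A is left for (r1,c3).
row 2 has {A,B,C,E,F}; column 4 has {A,B,C,E,F} — only D is left for (r2,c4).

B D A C E F / F A E D B C / D C F E A B / C E B A F D / A B C F D E / E F D B C A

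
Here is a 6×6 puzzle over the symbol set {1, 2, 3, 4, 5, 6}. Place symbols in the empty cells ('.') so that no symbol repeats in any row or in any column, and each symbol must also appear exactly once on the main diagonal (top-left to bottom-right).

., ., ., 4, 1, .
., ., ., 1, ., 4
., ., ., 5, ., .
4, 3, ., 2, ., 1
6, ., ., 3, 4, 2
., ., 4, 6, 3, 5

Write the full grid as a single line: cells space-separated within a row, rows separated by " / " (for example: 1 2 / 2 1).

3 5 2 4 1 6 / 5 6 3 1 2 4 / 2 4 1 5 6 3 / 4 3 6 2 5 1 / 6 1 5 3 4 2 / 1 2 4 6 3 5

row 1 has {1,4}; column 1 has {4,6}; the diagonal has {2,4,5} — only 3 is left for (r1,c1).
row 1 has {1,3,4}; column 6 has {1,2,4,5} — only 6 is left for (r1,c6).
row 2 has {1,4}; column 2 has {3}; the diagonal has {2,3,4,5} — only 6 is left for (r2,c2).
row 3 has {5}; column 3 has {4}; the diagonal has {2,3,4,5,6} — only 1 is left for (r3,c3).
row 3 has {1,5}; column 6 has {1,2,4,5,6} — only 3 is left for (r3,c6).
row 5 has {2,3,4,6}; column 3 has {1,4} — only 5 is left for (r5,c3).
row 1 has {1,3,4,6}; column 3 has {1,4,5} — only 2 is left for (r1,c3).
row 2 has {1,4,6}; column 3 has {1,2,4,5} — only 3 is left for (r2,c3).
row 3 has {1,3,5}; column 1 has {3,4,6} — only 2 is left for (r3,c1).
row 3 has {1,2,3,5}; column 2 has {3,6} — only 4 is left for (r3,c2).
row 3 has {1,2,3,4,5}; column 5 has {1,3,4} — only 6 is left for (r3,c5).
row 4 has {1,2,3,4}; column 3 has {1,2,3,4,5} — only 6 is left for (r4,c3).
row 4 has {1,2,3,4,6}; column 5 has {1,3,4,6} — only 5 is left for (r4,c5).
row 5 has {2,3,4,5,6}; column 2 has {3,4,6} — only 1 is left for (r5,c2).
row 6 has {3,4,5,6}; column 1 has {2,3,4,6} — only 1 is left for (r6,c1).
row 6 has {1,3,4,5,6}; column 2 has {1,3,4,6} — only 2 is left for (r6,c2).
row 1 has {1,2,3,4,6}; column 2 has {1,2,3,4,6} — only 5 is left for (r1,c2).
row 2 has {1,3,4,6}; column 1 has {1,2,3,4,6} — only 5 is left for (r2,c1).
row 2 has {1,3,4,5,6}; column 5 has {1,3,4,5,6} — only 2 is left for (r2,c5).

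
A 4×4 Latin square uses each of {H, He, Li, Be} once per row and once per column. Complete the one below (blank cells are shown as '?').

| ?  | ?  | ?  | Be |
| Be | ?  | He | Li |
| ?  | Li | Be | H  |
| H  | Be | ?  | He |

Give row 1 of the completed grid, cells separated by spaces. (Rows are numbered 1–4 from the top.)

(r2,c2) = H
(r3,c1) = He
(r4,c3) = Li
(r1,c1) = Li
(r1,c2) = He
(r1,c3) = H

Li He H Be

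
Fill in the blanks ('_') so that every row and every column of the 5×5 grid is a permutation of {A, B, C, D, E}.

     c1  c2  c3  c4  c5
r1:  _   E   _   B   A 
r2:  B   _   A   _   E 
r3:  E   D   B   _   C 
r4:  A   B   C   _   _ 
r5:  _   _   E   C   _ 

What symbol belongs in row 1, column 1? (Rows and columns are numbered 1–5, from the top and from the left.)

C

(r1,c3) = D
(r2,c2) = C
(r2,c4) = D
(r3,c4) = A
(r4,c4) = E
(r4,c5) = D
(r5,c1) = D
(r5,c2) = A
(r5,c5) = B
(r1,c1) = C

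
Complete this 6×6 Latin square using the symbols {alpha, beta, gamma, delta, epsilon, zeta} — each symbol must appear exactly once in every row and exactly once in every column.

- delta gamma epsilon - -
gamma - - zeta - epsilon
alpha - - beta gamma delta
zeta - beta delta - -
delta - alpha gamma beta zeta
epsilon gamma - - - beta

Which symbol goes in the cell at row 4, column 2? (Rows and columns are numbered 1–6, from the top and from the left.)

alpha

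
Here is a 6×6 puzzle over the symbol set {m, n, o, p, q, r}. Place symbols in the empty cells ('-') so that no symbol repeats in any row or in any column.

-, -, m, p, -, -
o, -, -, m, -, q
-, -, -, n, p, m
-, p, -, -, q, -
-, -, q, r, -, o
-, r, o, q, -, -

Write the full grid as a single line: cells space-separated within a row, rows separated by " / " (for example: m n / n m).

(r2,c2) = n
(r2,c5) = r
(r3,c3) = r
(r4,c3) = n
(r4,c4) = o
(r4,c6) = r
(r5,c2) = m
(r5,c5) = n
(r6,c5) = m
(r1,c5) = o
(r1,c6) = n
(r2,c3) = p
(r3,c1) = q
(r3,c2) = o
(r4,c1) = m
(r5,c1) = p
(r6,c1) = n
(r6,c6) = p
(r1,c1) = r
(r1,c2) = q

r q m p o n / o n p m r q / q o r n p m / m p n o q r / p m q r n o / n r o q m p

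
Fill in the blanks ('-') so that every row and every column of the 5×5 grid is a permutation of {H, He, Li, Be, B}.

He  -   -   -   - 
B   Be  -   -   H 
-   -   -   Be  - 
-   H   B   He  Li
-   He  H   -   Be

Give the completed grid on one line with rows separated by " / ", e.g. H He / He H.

He Li Be H B / B Be He Li H / H B Li Be He / Be H B He Li / Li He H B Be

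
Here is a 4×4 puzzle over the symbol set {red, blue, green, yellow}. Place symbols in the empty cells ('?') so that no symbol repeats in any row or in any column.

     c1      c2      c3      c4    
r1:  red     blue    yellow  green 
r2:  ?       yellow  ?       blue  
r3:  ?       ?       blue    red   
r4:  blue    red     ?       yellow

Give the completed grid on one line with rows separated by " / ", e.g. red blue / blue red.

red blue yellow green / green yellow red blue / yellow green blue red / blue red green yellow

(r2,c1) = green
(r2,c3) = red
(r3,c1) = yellow
(r3,c2) = green
(r4,c3) = green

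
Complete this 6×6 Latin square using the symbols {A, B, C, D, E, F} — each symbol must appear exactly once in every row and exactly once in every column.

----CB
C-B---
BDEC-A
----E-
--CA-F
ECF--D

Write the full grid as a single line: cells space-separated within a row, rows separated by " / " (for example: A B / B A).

A F D E C B / C A B F D E / B D E C F A / F B A D E C / D E C A B F / E C F B A D

(r2,c6): row 2 has {B,C}; column 6 has {A,B,D,F}, so it must be E.
(r3,c5): row 3 has {A,B,C,D,E}; column 5 has {C,E}, so it must be F.
(r4,c6): row 4 has {E}; column 6 has {A,B,D,E,F}, so it must be C.
(r5,c1): row 5 has {A,C,F}; column 1 has {B,C,E}, so it must be D.
(r5,c5): row 5 has {A,C,D,F}; column 5 has {C,E,F}, so it must be B.
(r6,c4): row 6 has {C,D,E,F}; column 4 has {A,C}, so it must be B.
(r6,c5): row 6 has {B,C,D,E,F}; column 5 has {B,C,E,F}, so it must be A.
(r2,c5): row 2 has {B,C,E}; column 5 has {A,B,C,E,F}, so it must be D.
(r5,c2): row 5 has {A,B,C,D,F}; column 2 has {C,D}, so it must be E.
(r2,c4): row 2 has {B,C,D,E}; column 4 has {A,B,C}, so it must be F.
(r4,c4): row 4 has {C,E}; column 4 has {A,B,C,F}, so it must be D.
(r1,c4): row 1 has {B,C}; column 4 has {A,B,C,D,F}, so it must be E.
(r2,c2): row 2 has {B,C,D,E,F}; column 2 has {C,D,E}, so it must be A.
(r4,c3): row 4 has {C,D,E}; column 3 has {B,C,E,F}, so it must be A.
(r1,c2): row 1 has {B,C,E}; column 2 has {A,C,D,E}, so it must be F.
(r1,c3): row 1 has {B,C,E,F}; column 3 has {A,B,C,E,F}, so it must be D.
(r4,c1): row 4 has {A,C,D,E}; column 1 has {B,C,D,E}, so it must be F.
(r4,c2): row 4 has {A,C,D,E,F}; column 2 has {A,C,D,E,F}, so it must be B.
(r1,c1): row 1 has {B,C,D,E,F}; column 1 has {B,C,D,E,F}, so it must be A.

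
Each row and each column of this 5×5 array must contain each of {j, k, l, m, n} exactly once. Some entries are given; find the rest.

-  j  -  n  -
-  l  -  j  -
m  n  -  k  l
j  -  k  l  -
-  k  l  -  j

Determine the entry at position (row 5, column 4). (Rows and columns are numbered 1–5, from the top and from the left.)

Cell (r1,c3): row 1 has {j,n}; column 3 has {k,l} → m.
Cell (r1,c5): row 1 has {j,m,n}; column 5 has {j,l} → k.
Cell (r2,c3): row 2 has {j,l}; column 3 has {k,l,m} → n.
Cell (r2,c5): row 2 has {j,l,n}; column 5 has {j,k,l} → m.
Cell (r3,c3): row 3 has {k,l,m,n}; column 3 has {k,l,m,n} → j.
Cell (r4,c2): row 4 has {j,k,l}; column 2 has {j,k,l,n} → m.
Cell (r4,c5): row 4 has {j,k,l,m}; column 5 has {j,k,l,m} → n.
Cell (r5,c1): row 5 has {j,k,l}; column 1 has {j,m} → n.
Cell (r5,c4): row 5 has {j,k,l,n}; column 4 has {j,k,l,n} → m.

m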